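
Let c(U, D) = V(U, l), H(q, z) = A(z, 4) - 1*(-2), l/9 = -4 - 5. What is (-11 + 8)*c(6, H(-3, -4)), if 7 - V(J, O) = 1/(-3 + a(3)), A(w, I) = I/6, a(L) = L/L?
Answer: -45/2 ≈ -22.500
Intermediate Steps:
a(L) = 1
A(w, I) = I/6 (A(w, I) = I*(⅙) = I/6)
l = -81 (l = 9*(-4 - 5) = 9*(-9) = -81)
V(J, O) = 15/2 (V(J, O) = 7 - 1/(-3 + 1) = 7 - 1/(-2) = 7 - 1*(-½) = 7 + ½ = 15/2)
H(q, z) = 8/3 (H(q, z) = (⅙)*4 - 1*(-2) = ⅔ + 2 = 8/3)
c(U, D) = 15/2
(-11 + 8)*c(6, H(-3, -4)) = (-11 + 8)*(15/2) = -3*15/2 = -45/2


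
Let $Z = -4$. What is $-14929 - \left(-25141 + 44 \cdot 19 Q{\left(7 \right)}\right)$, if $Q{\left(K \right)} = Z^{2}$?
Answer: $-3164$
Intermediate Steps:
$Q{\left(K \right)} = 16$ ($Q{\left(K \right)} = \left(-4\right)^{2} = 16$)
$-14929 - \left(-25141 + 44 \cdot 19 Q{\left(7 \right)}\right) = -14929 + \left(25141 - 44 \cdot 19 \cdot 16\right) = -14929 + \left(25141 - 836 \cdot 16\right) = -14929 + \left(25141 - 13376\right) = -14929 + 11765 = -3164$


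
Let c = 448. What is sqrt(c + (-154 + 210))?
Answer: 6*sqrt(14) ≈ 22.450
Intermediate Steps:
sqrt(c + (-154 + 210)) = sqrt(448 + (-154 + 210)) = sqrt(448 + 56) = sqrt(504) = 6*sqrt(14)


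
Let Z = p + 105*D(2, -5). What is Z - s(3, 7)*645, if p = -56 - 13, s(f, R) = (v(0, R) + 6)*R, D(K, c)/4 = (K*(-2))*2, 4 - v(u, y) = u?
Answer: -48579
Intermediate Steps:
v(u, y) = 4 - u
D(K, c) = -16*K (D(K, c) = 4*((K*(-2))*2) = 4*(-2*K*2) = 4*(-4*K) = -16*K)
s(f, R) = 10*R (s(f, R) = ((4 - 1*0) + 6)*R = ((4 + 0) + 6)*R = (4 + 6)*R = 10*R)
p = -69
Z = -3429 (Z = -69 + 105*(-16*2) = -69 + 105*(-32) = -69 - 3360 = -3429)
Z - s(3, 7)*645 = -3429 - 10*7*645 = -3429 - 70*645 = -3429 - 1*45150 = -3429 - 45150 = -48579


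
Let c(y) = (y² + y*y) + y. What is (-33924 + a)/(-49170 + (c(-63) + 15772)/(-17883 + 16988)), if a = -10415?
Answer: 39683405/44030797 ≈ 0.90127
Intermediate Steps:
c(y) = y + 2*y² (c(y) = (y² + y²) + y = 2*y² + y = y + 2*y²)
(-33924 + a)/(-49170 + (c(-63) + 15772)/(-17883 + 16988)) = (-33924 - 10415)/(-49170 + (-63*(1 + 2*(-63)) + 15772)/(-17883 + 16988)) = -44339/(-49170 + (-63*(1 - 126) + 15772)/(-895)) = -44339/(-49170 + (-63*(-125) + 15772)*(-1/895)) = -44339/(-49170 + (7875 + 15772)*(-1/895)) = -44339/(-49170 + 23647*(-1/895)) = -44339/(-49170 - 23647/895) = -44339/(-44030797/895) = -44339*(-895/44030797) = 39683405/44030797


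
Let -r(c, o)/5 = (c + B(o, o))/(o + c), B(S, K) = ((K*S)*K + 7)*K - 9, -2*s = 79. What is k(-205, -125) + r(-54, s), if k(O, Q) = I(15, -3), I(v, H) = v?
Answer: 194745685/1496 ≈ 1.3018e+5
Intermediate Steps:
s = -79/2 (s = -½*79 = -79/2 ≈ -39.500)
B(S, K) = -9 + K*(7 + S*K²) (B(S, K) = (S*K² + 7)*K - 9 = (7 + S*K²)*K - 9 = K*(7 + S*K²) - 9 = -9 + K*(7 + S*K²))
k(O, Q) = 15
r(c, o) = -5*(-9 + c + o⁴ + 7*o)/(c + o) (r(c, o) = -5*(c + (-9 + 7*o + o*o³))/(o + c) = -5*(c + (-9 + 7*o + o⁴))/(c + o) = -5*(c + (-9 + o⁴ + 7*o))/(c + o) = -5*(-9 + c + o⁴ + 7*o)/(c + o))
k(-205, -125) + r(-54, s) = 15 + 5*(9 - 1*(-54) - (-79/2)⁴ - 7*(-79/2))/(-54 - 79/2) = 15 + 5*(9 + 54 - 1*38950081/16 + 553/2)/(-187/2) = 15 + 5*(-2/187)*(9 + 54 - 38950081/16 + 553/2) = 15 + 5*(-2/187)*(-38944649/16) = 15 + 194723245/1496 = 194745685/1496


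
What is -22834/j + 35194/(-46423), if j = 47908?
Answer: -196149781/158859506 ≈ -1.2347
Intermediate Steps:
-22834/j + 35194/(-46423) = -22834/47908 + 35194/(-46423) = -22834*1/47908 + 35194*(-1/46423) = -1631/3422 - 35194/46423 = -196149781/158859506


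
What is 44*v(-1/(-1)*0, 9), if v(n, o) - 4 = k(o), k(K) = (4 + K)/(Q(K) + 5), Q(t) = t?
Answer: 1518/7 ≈ 216.86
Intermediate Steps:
k(K) = (4 + K)/(5 + K) (k(K) = (4 + K)/(K + 5) = (4 + K)/(5 + K))
v(n, o) = 4 + (4 + o)/(5 + o)
44*v(-1/(-1)*0, 9) = 44*((24 + 5*9)/(5 + 9)) = 44*((24 + 45)/14) = 44*((1/14)*69) = 44*(69/14) = 1518/7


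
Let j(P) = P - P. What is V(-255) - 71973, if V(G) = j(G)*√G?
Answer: -71973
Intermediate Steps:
j(P) = 0
V(G) = 0 (V(G) = 0*√G = 0)
V(-255) - 71973 = 0 - 71973 = -71973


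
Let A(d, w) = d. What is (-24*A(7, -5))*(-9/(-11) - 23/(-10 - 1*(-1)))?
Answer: -18704/33 ≈ -566.79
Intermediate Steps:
(-24*A(7, -5))*(-9/(-11) - 23/(-10 - 1*(-1))) = (-24*7)*(-9/(-11) - 23/(-10 - 1*(-1))) = -168*(-9*(-1/11) - 23/(-10 + 1)) = -168*(9/11 - 23/(-9)) = -168*(9/11 - 23*(-⅑)) = -168*(9/11 + 23/9) = -168*334/99 = -18704/33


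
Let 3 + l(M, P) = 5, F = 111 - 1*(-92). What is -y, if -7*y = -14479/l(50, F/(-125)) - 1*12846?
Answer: -40171/14 ≈ -2869.4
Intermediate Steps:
F = 203 (F = 111 + 92 = 203)
l(M, P) = 2 (l(M, P) = -3 + 5 = 2)
y = 40171/14 (y = -(-14479/2 - 1*12846)/7 = -(-14479*½ - 12846)/7 = -(-14479/2 - 12846)/7 = -⅐*(-40171/2) = 40171/14 ≈ 2869.4)
-y = -1*40171/14 = -40171/14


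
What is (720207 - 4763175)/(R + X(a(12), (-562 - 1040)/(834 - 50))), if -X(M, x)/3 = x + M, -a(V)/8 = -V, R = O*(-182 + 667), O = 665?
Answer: -1584843456/126319307 ≈ -12.546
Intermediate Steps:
R = 322525 (R = 665*(-182 + 667) = 665*485 = 322525)
a(V) = 8*V (a(V) = -(-8)*V = 8*V)
X(M, x) = -3*M - 3*x (X(M, x) = -3*(x + M) = -3*(M + x) = -3*M - 3*x)
(720207 - 4763175)/(R + X(a(12), (-562 - 1040)/(834 - 50))) = (720207 - 4763175)/(322525 + (-24*12 - 3*(-562 - 1040)/(834 - 50))) = -4042968/(322525 + (-3*96 - (-4806)/784)) = -4042968/(322525 + (-288 - (-4806)/784)) = -4042968/(322525 + (-288 - 3*(-801/392))) = -4042968/(322525 + (-288 + 2403/392)) = -4042968/(322525 - 110493/392) = -4042968/126319307/392 = -4042968*392/126319307 = -1584843456/126319307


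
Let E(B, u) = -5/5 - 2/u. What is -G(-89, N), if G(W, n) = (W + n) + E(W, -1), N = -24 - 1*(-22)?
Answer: 90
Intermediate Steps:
N = -2 (N = -24 + 22 = -2)
E(B, u) = -1 - 2/u (E(B, u) = -5*⅕ - 2/u = -1 - 2/u)
G(W, n) = 1 + W + n (G(W, n) = (W + n) + (-2 - 1*(-1))/(-1) = (W + n) - (-2 + 1) = (W + n) - 1*(-1) = (W + n) + 1 = 1 + W + n)
-G(-89, N) = -(1 - 89 - 2) = -1*(-90) = 90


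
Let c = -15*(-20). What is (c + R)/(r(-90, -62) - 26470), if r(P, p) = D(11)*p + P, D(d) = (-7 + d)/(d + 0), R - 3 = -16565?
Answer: 89441/146204 ≈ 0.61175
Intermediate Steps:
R = -16562 (R = 3 - 16565 = -16562)
D(d) = (-7 + d)/d
r(P, p) = P + 4*p/11 (r(P, p) = ((-7 + 11)/11)*p + P = ((1/11)*4)*p + P = 4*p/11 + P = P + 4*p/11)
c = 300
(c + R)/(r(-90, -62) - 26470) = (300 - 16562)/((-90 + (4/11)*(-62)) - 26470) = -16262/((-90 - 248/11) - 26470) = -16262/(-1238/11 - 26470) = -16262/(-292408/11) = -16262*(-11/292408) = 89441/146204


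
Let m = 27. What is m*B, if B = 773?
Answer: 20871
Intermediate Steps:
m*B = 27*773 = 20871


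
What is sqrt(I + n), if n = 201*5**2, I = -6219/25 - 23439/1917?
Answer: sqrt(5403462739)/1065 ≈ 69.022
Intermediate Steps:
I = -4169266/15975 (I = -6219*1/25 - 23439*1/1917 = -6219/25 - 7813/639 = -4169266/15975 ≈ -260.99)
n = 5025 (n = 201*25 = 5025)
sqrt(I + n) = sqrt(-4169266/15975 + 5025) = sqrt(76105109/15975) = sqrt(5403462739)/1065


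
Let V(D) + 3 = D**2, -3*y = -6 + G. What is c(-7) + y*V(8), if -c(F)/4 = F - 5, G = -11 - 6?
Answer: 1547/3 ≈ 515.67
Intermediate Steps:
G = -17
c(F) = 20 - 4*F (c(F) = -4*(F - 5) = -4*(-5 + F) = 20 - 4*F)
y = 23/3 (y = -(-6 - 17)/3 = -1/3*(-23) = 23/3 ≈ 7.6667)
V(D) = -3 + D**2
c(-7) + y*V(8) = (20 - 4*(-7)) + 23*(-3 + 8**2)/3 = (20 + 28) + 23*(-3 + 64)/3 = 48 + (23/3)*61 = 48 + 1403/3 = 1547/3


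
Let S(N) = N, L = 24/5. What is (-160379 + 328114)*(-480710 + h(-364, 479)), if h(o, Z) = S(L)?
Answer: -80631086722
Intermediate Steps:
L = 24/5 (L = 24*(⅕) = 24/5 ≈ 4.8000)
h(o, Z) = 24/5
(-160379 + 328114)*(-480710 + h(-364, 479)) = (-160379 + 328114)*(-480710 + 24/5) = 167735*(-2403526/5) = -80631086722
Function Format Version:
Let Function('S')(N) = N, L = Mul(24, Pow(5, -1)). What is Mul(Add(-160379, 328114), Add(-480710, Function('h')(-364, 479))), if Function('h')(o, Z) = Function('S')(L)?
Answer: -80631086722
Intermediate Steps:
L = Rational(24, 5) (L = Mul(24, Rational(1, 5)) = Rational(24, 5) ≈ 4.8000)
Function('h')(o, Z) = Rational(24, 5)
Mul(Add(-160379, 328114), Add(-480710, Function('h')(-364, 479))) = Mul(Add(-160379, 328114), Add(-480710, Rational(24, 5))) = Mul(167735, Rational(-2403526, 5)) = -80631086722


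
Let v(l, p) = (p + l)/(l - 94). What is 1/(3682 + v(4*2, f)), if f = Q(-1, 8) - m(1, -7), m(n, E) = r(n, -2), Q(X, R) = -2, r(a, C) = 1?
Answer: 86/316647 ≈ 0.00027160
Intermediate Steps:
m(n, E) = 1
f = -3 (f = -2 - 1*1 = -2 - 1 = -3)
v(l, p) = (l + p)/(-94 + l)
1/(3682 + v(4*2, f)) = 1/(3682 + (4*2 - 3)/(-94 + 4*2)) = 1/(3682 + (8 - 3)/(-94 + 8)) = 1/(3682 + 5/(-86)) = 1/(3682 - 1/86*5) = 1/(3682 - 5/86) = 1/(316647/86) = 86/316647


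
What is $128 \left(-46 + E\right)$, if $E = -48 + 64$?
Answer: $-3840$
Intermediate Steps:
$E = 16$
$128 \left(-46 + E\right) = 128 \left(-46 + 16\right) = 128 \left(-30\right) = -3840$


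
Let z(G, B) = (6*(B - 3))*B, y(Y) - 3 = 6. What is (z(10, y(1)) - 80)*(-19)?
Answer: -4636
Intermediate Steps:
y(Y) = 9 (y(Y) = 3 + 6 = 9)
z(G, B) = B*(-18 + 6*B) (z(G, B) = (6*(-3 + B))*B = (-18 + 6*B)*B = B*(-18 + 6*B))
(z(10, y(1)) - 80)*(-19) = (6*9*(-3 + 9) - 80)*(-19) = (6*9*6 - 80)*(-19) = (324 - 80)*(-19) = 244*(-19) = -4636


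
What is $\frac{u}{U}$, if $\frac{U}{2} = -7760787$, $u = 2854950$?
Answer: $- \frac{475825}{2586929} \approx -0.18393$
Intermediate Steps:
$U = -15521574$ ($U = 2 \left(-7760787\right) = -15521574$)
$\frac{u}{U} = \frac{2854950}{-15521574} = 2854950 \left(- \frac{1}{15521574}\right) = - \frac{475825}{2586929}$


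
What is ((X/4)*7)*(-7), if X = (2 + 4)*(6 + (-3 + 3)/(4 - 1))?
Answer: -441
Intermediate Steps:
X = 36 (X = 6*(6 + 0/3) = 6*(6 + 0*(⅓)) = 6*(6 + 0) = 6*6 = 36)
((X/4)*7)*(-7) = ((36/4)*7)*(-7) = ((36*(¼))*7)*(-7) = (9*7)*(-7) = 63*(-7) = -441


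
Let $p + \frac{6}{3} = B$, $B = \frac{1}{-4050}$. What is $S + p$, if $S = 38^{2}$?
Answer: $\frac{5840099}{4050} \approx 1442.0$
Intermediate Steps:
$B = - \frac{1}{4050} \approx -0.00024691$
$p = - \frac{8101}{4050}$ ($p = -2 - \frac{1}{4050} = - \frac{8101}{4050} \approx -2.0002$)
$S = 1444$
$S + p = 1444 - \frac{8101}{4050} = \frac{5840099}{4050}$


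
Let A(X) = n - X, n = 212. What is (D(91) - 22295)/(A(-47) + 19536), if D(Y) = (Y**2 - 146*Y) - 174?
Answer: -27474/19795 ≈ -1.3879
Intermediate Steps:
A(X) = 212 - X
D(Y) = -174 + Y**2 - 146*Y
(D(91) - 22295)/(A(-47) + 19536) = ((-174 + 91**2 - 146*91) - 22295)/((212 - 1*(-47)) + 19536) = ((-174 + 8281 - 13286) - 22295)/((212 + 47) + 19536) = (-5179 - 22295)/(259 + 19536) = -27474/19795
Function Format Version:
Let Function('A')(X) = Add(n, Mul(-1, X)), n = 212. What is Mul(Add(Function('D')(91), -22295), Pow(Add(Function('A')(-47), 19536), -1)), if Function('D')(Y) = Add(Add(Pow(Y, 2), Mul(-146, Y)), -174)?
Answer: Rational(-27474, 19795) ≈ -1.3879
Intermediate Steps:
Function('A')(X) = Add(212, Mul(-1, X))
Function('D')(Y) = Add(-174, Pow(Y, 2), Mul(-146, Y))
Mul(Add(Function('D')(91), -22295), Pow(Add(Function('A')(-47), 19536), -1)) = Mul(Add(Add(-174, Pow(91, 2), Mul(-146, 91)), -22295), Pow(Add(Add(212, Mul(-1, -47)), 19536), -1)) = Mul(Add(Add(-174, 8281, -13286), -22295), Pow(Add(Add(212, 47), 19536), -1)) = Mul(Add(-5179, -22295), Pow(Add(259, 19536), -1)) = Mul(-27474, Pow(19795, -1)) = Mul(-27474, Rational(1, 19795)) = Rational(-27474, 19795)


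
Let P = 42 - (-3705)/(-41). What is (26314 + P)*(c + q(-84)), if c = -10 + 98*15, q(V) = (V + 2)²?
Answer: 8813275944/41 ≈ 2.1496e+8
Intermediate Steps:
q(V) = (2 + V)²
c = 1460 (c = -10 + 1470 = 1460)
P = -1983/41 (P = 42 - (-3705)*(-1)/41 = 42 - 95*39/41 = 42 - 3705/41 = -1983/41 ≈ -48.366)
(26314 + P)*(c + q(-84)) = (26314 - 1983/41)*(1460 + (2 - 84)²) = 1076891*(1460 + (-82)²)/41 = 1076891*(1460 + 6724)/41 = (1076891/41)*8184 = 8813275944/41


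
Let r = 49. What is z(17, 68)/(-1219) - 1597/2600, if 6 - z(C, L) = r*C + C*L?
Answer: 3209057/3169400 ≈ 1.0125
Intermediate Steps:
z(C, L) = 6 - 49*C - C*L (z(C, L) = 6 - (49*C + C*L) = 6 + (-49*C - C*L) = 6 - 49*C - C*L)
z(17, 68)/(-1219) - 1597/2600 = (6 - 49*17 - 1*17*68)/(-1219) - 1597/2600 = (6 - 833 - 1156)*(-1/1219) - 1597*1/2600 = -1983*(-1/1219) - 1597/2600 = 1983/1219 - 1597/2600 = 3209057/3169400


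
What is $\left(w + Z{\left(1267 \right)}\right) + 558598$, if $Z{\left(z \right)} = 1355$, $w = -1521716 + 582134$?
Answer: $-379629$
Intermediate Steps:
$w = -939582$
$\left(w + Z{\left(1267 \right)}\right) + 558598 = \left(-939582 + 1355\right) + 558598 = -938227 + 558598 = -379629$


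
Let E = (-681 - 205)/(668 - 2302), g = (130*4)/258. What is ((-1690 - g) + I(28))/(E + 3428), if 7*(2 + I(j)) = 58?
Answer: -28922066/58823499 ≈ -0.49168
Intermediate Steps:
I(j) = 44/7 (I(j) = -2 + (⅐)*58 = -2 + 58/7 = 44/7)
g = 260/129 (g = 520*(1/258) = 260/129 ≈ 2.0155)
E = 443/817 (E = -886/(-1634) = -886*(-1/1634) = 443/817 ≈ 0.54223)
((-1690 - g) + I(28))/(E + 3428) = ((-1690 - 1*260/129) + 44/7)/(443/817 + 3428) = ((-1690 - 260/129) + 44/7)/(2801119/817) = (-218270/129 + 44/7)*(817/2801119) = -1522214/903*817/2801119 = -28922066/58823499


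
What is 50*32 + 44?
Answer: 1644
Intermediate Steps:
50*32 + 44 = 1600 + 44 = 1644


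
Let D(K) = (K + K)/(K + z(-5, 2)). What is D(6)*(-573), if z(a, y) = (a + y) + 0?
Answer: -2292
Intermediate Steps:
z(a, y) = a + y
D(K) = 2*K/(-3 + K) (D(K) = (K + K)/(K + (-5 + 2)) = (2*K)/(K - 3) = (2*K)/(-3 + K) = 2*K/(-3 + K))
D(6)*(-573) = (2*6/(-3 + 6))*(-573) = (2*6/3)*(-573) = (2*6*(1/3))*(-573) = 4*(-573) = -2292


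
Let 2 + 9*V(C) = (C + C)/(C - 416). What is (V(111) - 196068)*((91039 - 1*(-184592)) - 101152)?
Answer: -93905904996668/2745 ≈ -3.4210e+10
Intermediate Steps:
V(C) = -2/9 + 2*C/(9*(-416 + C)) (V(C) = -2/9 + ((C + C)/(C - 416))/9 = -2/9 + ((2*C)/(-416 + C))/9 = -2/9 + (2*C/(-416 + C))/9 = -2/9 + 2*C/(9*(-416 + C)))
(V(111) - 196068)*((91039 - 1*(-184592)) - 101152) = (832/(9*(-416 + 111)) - 196068)*((91039 - 1*(-184592)) - 101152) = ((832/9)/(-305) - 196068)*((91039 + 184592) - 101152) = ((832/9)*(-1/305) - 196068)*(275631 - 101152) = (-832/2745 - 196068)*174479 = -538207492/2745*174479 = -93905904996668/2745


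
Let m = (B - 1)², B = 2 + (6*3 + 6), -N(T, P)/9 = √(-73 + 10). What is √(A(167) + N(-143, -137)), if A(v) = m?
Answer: √(625 - 27*I*√7) ≈ 25.041 - 1.4264*I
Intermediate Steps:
N(T, P) = -27*I*√7 (N(T, P) = -9*√(-73 + 10) = -27*I*√7)
B = 26 (B = 2 + (18 + 6) = 2 + 24 = 26)
m = 625 (m = (26 - 1)² = 25² = 625)
A(v) = 625
√(A(167) + N(-143, -137)) = √(625 - 27*I*√7)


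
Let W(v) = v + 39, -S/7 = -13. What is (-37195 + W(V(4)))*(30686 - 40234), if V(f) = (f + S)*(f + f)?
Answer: 347509008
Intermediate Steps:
S = 91 (S = -7*(-13) = 91)
V(f) = 2*f*(91 + f) (V(f) = (f + 91)*(f + f) = (91 + f)*(2*f) = 2*f*(91 + f))
W(v) = 39 + v
(-37195 + W(V(4)))*(30686 - 40234) = (-37195 + (39 + 2*4*(91 + 4)))*(30686 - 40234) = (-37195 + (39 + 2*4*95))*(-9548) = (-37195 + (39 + 760))*(-9548) = (-37195 + 799)*(-9548) = -36396*(-9548) = 347509008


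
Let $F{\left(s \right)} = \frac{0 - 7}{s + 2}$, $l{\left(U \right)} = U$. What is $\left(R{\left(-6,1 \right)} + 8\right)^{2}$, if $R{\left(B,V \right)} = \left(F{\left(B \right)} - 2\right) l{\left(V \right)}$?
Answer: $\frac{961}{16} \approx 60.063$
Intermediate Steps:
$F{\left(s \right)} = - \frac{7}{2 + s}$ ($F{\left(s \right)} = \frac{0 - 7}{2 + s} = - \frac{7}{2 + s}$)
$R{\left(B,V \right)} = V \left(-2 - \frac{7}{2 + B}\right)$ ($R{\left(B,V \right)} = \left(- \frac{7}{2 + B} - 2\right) V = \left(-2 - \frac{7}{2 + B}\right) V = V \left(-2 - \frac{7}{2 + B}\right)$)
$\left(R{\left(-6,1 \right)} + 8\right)^{2} = \left(\left(-1\right) 1 \frac{1}{2 - 6} \left(11 + 2 \left(-6\right)\right) + 8\right)^{2} = \left(\left(-1\right) 1 \frac{1}{-4} \left(11 - 12\right) + 8\right)^{2} = \left(\left(-1\right) 1 \left(- \frac{1}{4}\right) \left(-1\right) + 8\right)^{2} = \left(- \frac{1}{4} + 8\right)^{2} = \left(\frac{31}{4}\right)^{2} = \frac{961}{16}$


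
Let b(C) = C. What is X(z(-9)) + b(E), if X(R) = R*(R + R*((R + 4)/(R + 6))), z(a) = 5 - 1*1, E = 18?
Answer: 234/5 ≈ 46.800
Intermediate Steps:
z(a) = 4 (z(a) = 5 - 1 = 4)
X(R) = R*(R + R*(4 + R)/(6 + R)) (X(R) = R*(R + R*((4 + R)/(6 + R))) = R*(R + R*(4 + R)/(6 + R)))
X(z(-9)) + b(E) = 2*4**2*(5 + 4)/(6 + 4) + 18 = 2*16*9/10 + 18 = 2*16*(1/10)*9 + 18 = 144/5 + 18 = 234/5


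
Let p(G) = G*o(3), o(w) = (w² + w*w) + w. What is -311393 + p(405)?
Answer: -302888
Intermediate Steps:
o(w) = w + 2*w² (o(w) = (w² + w²) + w = 2*w² + w = w + 2*w²)
p(G) = 21*G (p(G) = G*(3*(1 + 2*3)) = G*(3*(1 + 6)) = G*(3*7) = G*21 = 21*G)
-311393 + p(405) = -311393 + 21*405 = -311393 + 8505 = -302888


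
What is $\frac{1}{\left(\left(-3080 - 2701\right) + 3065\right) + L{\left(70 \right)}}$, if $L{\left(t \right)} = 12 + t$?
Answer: $- \frac{1}{2634} \approx -0.00037965$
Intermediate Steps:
$\frac{1}{\left(\left(-3080 - 2701\right) + 3065\right) + L{\left(70 \right)}} = \frac{1}{\left(\left(-3080 - 2701\right) + 3065\right) + \left(12 + 70\right)} = \frac{1}{\left(-5781 + 3065\right) + 82} = \frac{1}{-2716 + 82} = \frac{1}{-2634} = - \frac{1}{2634}$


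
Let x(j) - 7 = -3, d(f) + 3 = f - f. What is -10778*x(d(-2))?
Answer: -43112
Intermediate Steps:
d(f) = -3 (d(f) = -3 + (f - f) = -3 + 0 = -3)
x(j) = 4 (x(j) = 7 - 3 = 4)
-10778*x(d(-2)) = -10778*4 = -43112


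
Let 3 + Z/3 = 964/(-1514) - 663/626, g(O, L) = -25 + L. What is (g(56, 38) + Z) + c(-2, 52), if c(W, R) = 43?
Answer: 19861585/473882 ≈ 41.913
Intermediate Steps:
Z = -6675807/473882 (Z = -9 + 3*(964/(-1514) - 663/626) = -9 + 3*(964*(-1/1514) - 663*1/626) = -9 + 3*(-482/757 - 663/626) = -9 + 3*(-803623/473882) = -9 - 2410869/473882 = -6675807/473882 ≈ -14.087)
(g(56, 38) + Z) + c(-2, 52) = ((-25 + 38) - 6675807/473882) + 43 = (13 - 6675807/473882) + 43 = -515341/473882 + 43 = 19861585/473882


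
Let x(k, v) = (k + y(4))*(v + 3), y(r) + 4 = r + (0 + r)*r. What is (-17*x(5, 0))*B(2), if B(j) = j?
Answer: -2142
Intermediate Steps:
y(r) = -4 + r + r² (y(r) = -4 + (r + (0 + r)*r) = -4 + (r + r*r) = -4 + (r + r²) = -4 + r + r²)
x(k, v) = (3 + v)*(16 + k) (x(k, v) = (k + (-4 + 4 + 4²))*(v + 3) = (k + (-4 + 4 + 16))*(3 + v) = (k + 16)*(3 + v) = (16 + k)*(3 + v) = (3 + v)*(16 + k))
(-17*x(5, 0))*B(2) = -17*(48 + 3*5 + 16*0 + 5*0)*2 = -17*(48 + 15 + 0 + 0)*2 = -17*63*2 = -1071*2 = -2142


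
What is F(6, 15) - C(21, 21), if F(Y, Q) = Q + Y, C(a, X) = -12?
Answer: 33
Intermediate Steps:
F(6, 15) - C(21, 21) = (15 + 6) - 1*(-12) = 21 + 12 = 33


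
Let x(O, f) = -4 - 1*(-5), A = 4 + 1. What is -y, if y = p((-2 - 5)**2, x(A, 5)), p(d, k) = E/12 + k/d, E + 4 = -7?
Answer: 527/588 ≈ 0.89626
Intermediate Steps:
A = 5
E = -11 (E = -4 - 7 = -11)
x(O, f) = 1 (x(O, f) = -4 + 5 = 1)
p(d, k) = -11/12 + k/d
y = -527/588 (y = -11/12 + 1/(-2 - 5)**2 = -11/12 + 1/(-7)**2 = -11/12 + 1/49 = -527/588 ≈ -0.89626)
-y = -1*(-527/588) = 527/588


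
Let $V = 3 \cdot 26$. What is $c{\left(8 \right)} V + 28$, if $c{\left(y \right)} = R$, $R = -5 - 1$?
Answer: $-440$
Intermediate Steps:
$R = -6$ ($R = -5 - 1 = -6$)
$c{\left(y \right)} = -6$
$V = 78$
$c{\left(8 \right)} V + 28 = \left(-6\right) 78 + 28 = -468 + 28 = -440$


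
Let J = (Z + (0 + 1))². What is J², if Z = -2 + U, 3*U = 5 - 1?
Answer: 1/81 ≈ 0.012346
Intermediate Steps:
U = 4/3 (U = (5 - 1)/3 = (⅓)*4 = 4/3 ≈ 1.3333)
Z = -⅔ (Z = -2 + 4/3 = -⅔ ≈ -0.66667)
J = ⅑ (J = (-⅔ + (0 + 1))² = (-⅔ + 1)² = (⅓)² = ⅑ ≈ 0.11111)
J² = (⅑)² = 1/81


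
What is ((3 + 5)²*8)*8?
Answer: 4096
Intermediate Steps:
((3 + 5)²*8)*8 = (8²*8)*8 = (64*8)*8 = 512*8 = 4096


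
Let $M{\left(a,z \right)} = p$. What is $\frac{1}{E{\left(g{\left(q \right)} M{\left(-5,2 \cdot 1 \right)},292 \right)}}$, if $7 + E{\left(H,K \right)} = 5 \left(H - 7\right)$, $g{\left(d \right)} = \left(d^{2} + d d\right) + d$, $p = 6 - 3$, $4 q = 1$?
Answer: $- \frac{8}{291} \approx -0.027491$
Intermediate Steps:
$q = \frac{1}{4}$ ($q = \frac{1}{4} \cdot 1 = \frac{1}{4} \approx 0.25$)
$p = 3$
$M{\left(a,z \right)} = 3$
$g{\left(d \right)} = d + 2 d^{2}$ ($g{\left(d \right)} = \left(d^{2} + d^{2}\right) + d = 2 d^{2} + d = d + 2 d^{2}$)
$E{\left(H,K \right)} = -42 + 5 H$ ($E{\left(H,K \right)} = -7 + 5 \left(H - 7\right) = -7 + 5 \left(-7 + H\right) = -7 + \left(-35 + 5 H\right) = -42 + 5 H$)
$\frac{1}{E{\left(g{\left(q \right)} M{\left(-5,2 \cdot 1 \right)},292 \right)}} = \frac{1}{-42 + 5 \frac{1 + 2 \cdot \frac{1}{4}}{4} \cdot 3} = \frac{1}{-42 + 5 \frac{1 + \frac{1}{2}}{4} \cdot 3} = \frac{1}{-42 + 5 \cdot \frac{1}{4} \cdot \frac{3}{2} \cdot 3} = \frac{1}{-42 + 5 \cdot \frac{3}{8} \cdot 3} = \frac{1}{-42 + 5 \cdot \frac{9}{8}} = \frac{1}{-42 + \frac{45}{8}} = \frac{1}{- \frac{291}{8}} = - \frac{8}{291}$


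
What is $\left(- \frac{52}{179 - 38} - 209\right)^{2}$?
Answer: $\frac{871489441}{19881} \approx 43835.0$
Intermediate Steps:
$\left(- \frac{52}{179 - 38} - 209\right)^{2} = \left(- \frac{52}{141} - 209\right)^{2} = \left(- \frac{29521}{141}\right)^{2} = \frac{871489441}{19881}$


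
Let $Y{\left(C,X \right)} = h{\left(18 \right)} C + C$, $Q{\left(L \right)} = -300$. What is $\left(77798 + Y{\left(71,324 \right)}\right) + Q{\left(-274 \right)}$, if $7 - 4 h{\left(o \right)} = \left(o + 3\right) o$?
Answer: $\frac{283935}{4} \approx 70984.0$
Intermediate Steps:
$h{\left(o \right)} = \frac{7}{4} - \frac{o \left(3 + o\right)}{4}$ ($h{\left(o \right)} = \frac{7}{4} - \frac{\left(o + 3\right) o}{4} = \frac{7}{4} - \frac{\left(3 + o\right) o}{4} = \frac{7}{4} - \frac{o \left(3 + o\right)}{4}$)
$Y{\left(C,X \right)} = - \frac{367 C}{4}$ ($Y{\left(C,X \right)} = \left(\frac{7}{4} - \frac{27}{2} - \frac{18^{2}}{4}\right) C + C = \left(\frac{7}{4} - \frac{27}{2} - 81\right) C + C = - \frac{371 C}{4} + C = - \frac{367 C}{4}$)
$\left(77798 + Y{\left(71,324 \right)}\right) + Q{\left(-274 \right)} = \left(77798 - \frac{26057}{4}\right) - 300 = \frac{285135}{4} - 300 = \frac{283935}{4}$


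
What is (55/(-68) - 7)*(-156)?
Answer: 20709/17 ≈ 1218.2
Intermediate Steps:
(55/(-68) - 7)*(-156) = (55*(-1/68) - 7)*(-156) = (-55/68 - 7)*(-156) = -531/68*(-156) = 20709/17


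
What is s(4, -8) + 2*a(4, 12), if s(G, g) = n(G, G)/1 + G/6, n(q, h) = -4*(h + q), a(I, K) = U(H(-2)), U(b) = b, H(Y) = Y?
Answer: -106/3 ≈ -35.333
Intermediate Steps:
a(I, K) = -2
n(q, h) = -4*h - 4*q
s(G, g) = -47*G/6 (s(G, g) = (-4*G - 4*G)/1 + G/6 = -8*G*1 + G*(⅙) = -8*G + G/6 = -47*G/6)
s(4, -8) + 2*a(4, 12) = -47/6*4 + 2*(-2) = -94/3 - 4 = -106/3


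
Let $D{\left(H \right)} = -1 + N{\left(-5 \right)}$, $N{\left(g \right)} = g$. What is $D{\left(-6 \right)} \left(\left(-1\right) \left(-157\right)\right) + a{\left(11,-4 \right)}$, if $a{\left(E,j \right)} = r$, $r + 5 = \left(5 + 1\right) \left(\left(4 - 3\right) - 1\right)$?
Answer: $-947$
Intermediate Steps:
$D{\left(H \right)} = -6$ ($D{\left(H \right)} = -1 - 5 = -6$)
$r = -5$ ($r = -5 + \left(5 + 1\right) \left(\left(4 - 3\right) - 1\right) = -5 + 6 \left(1 - 1\right) = -5 + 6 \cdot 0 = -5 + 0 = -5$)
$a{\left(E,j \right)} = -5$
$D{\left(-6 \right)} \left(\left(-1\right) \left(-157\right)\right) + a{\left(11,-4 \right)} = - 6 \left(\left(-1\right) \left(-157\right)\right) - 5 = \left(-6\right) 157 - 5 = -942 - 5 = -947$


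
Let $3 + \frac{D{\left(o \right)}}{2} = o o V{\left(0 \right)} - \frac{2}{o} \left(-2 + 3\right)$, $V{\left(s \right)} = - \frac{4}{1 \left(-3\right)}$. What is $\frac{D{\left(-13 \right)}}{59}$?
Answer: $\frac{190}{177} \approx 1.0734$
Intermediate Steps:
$V{\left(s \right)} = \frac{4}{3}$ ($V{\left(s \right)} = - \frac{4}{-3} = \left(-4\right) \left(- \frac{1}{3}\right) = \frac{4}{3}$)
$D{\left(o \right)} = -6 - \frac{16 o}{3}$ ($D{\left(o \right)} = -6 + 2 o o \frac{4}{3} - \frac{2}{o} \left(-2 + 3\right) = -6 + 2 o^{2} \cdot \frac{4}{3} - \frac{2}{o} 1 = -6 + 2 \frac{4 o^{2}}{3} \left(- \frac{2}{o}\right) = -6 + 2 \left(- \frac{8 o}{3}\right) = -6 - \frac{16 o}{3}$)
$\frac{D{\left(-13 \right)}}{59} = \frac{-6 - - \frac{208}{3}}{59} = \left(-6 + \frac{208}{3}\right) \frac{1}{59} = \frac{190}{3} \cdot \frac{1}{59} = \frac{190}{177}$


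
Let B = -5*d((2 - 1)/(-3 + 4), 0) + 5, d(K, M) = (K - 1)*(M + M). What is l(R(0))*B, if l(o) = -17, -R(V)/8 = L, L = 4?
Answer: -85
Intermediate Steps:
d(K, M) = 2*M*(-1 + K) (d(K, M) = (-1 + K)*(2*M) = 2*M*(-1 + K))
R(V) = -32 (R(V) = -8*4 = -32)
B = 5 (B = -10*0*(-1 + (2 - 1)/(-3 + 4)) + 5 = -10*0*(-1 + 1/1) + 5 = -10*0*(-1 + 1*1) + 5 = -10*0*(-1 + 1) + 5 = -10*0*0 + 5 = -5*0 + 5 = 0 + 5 = 5)
l(R(0))*B = -17*5 = -85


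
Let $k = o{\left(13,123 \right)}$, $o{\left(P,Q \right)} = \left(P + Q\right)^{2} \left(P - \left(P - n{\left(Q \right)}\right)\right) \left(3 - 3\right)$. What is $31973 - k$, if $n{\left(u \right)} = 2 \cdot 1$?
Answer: $31973$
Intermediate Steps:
$n{\left(u \right)} = 2$
$o{\left(P,Q \right)} = 0$ ($o{\left(P,Q \right)} = \left(P + Q\right)^{2} \left(P - \left(-2 + P\right)\right) \left(3 - 3\right) = \left(P + Q\right)^{2} \cdot 2 \cdot 0 = \left(P + Q\right)^{2} \cdot 0 = 0$)
$k = 0$
$31973 - k = 31973 - 0 = 31973 + 0 = 31973$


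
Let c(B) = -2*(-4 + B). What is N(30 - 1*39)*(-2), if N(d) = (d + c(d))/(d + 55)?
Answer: -17/23 ≈ -0.73913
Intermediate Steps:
c(B) = 8 - 2*B
N(d) = (8 - d)/(55 + d) (N(d) = (d + (8 - 2*d))/(d + 55) = (8 - d)/(55 + d))
N(30 - 1*39)*(-2) = ((8 - (30 - 1*39))/(55 + (30 - 1*39)))*(-2) = ((8 - (30 - 39))/(55 + (30 - 39)))*(-2) = ((8 - 1*(-9))/(55 - 9))*(-2) = ((8 + 9)/46)*(-2) = ((1/46)*17)*(-2) = (17/46)*(-2) = -17/23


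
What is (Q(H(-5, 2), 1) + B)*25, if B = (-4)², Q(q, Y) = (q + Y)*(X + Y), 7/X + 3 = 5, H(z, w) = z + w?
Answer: 175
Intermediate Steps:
H(z, w) = w + z
X = 7/2 (X = 7/(-3 + 5) = 7/2 ≈ 3.5000)
Q(q, Y) = (7/2 + Y)*(Y + q) (Q(q, Y) = (q + Y)*(7/2 + Y) = (Y + q)*(7/2 + Y) = (7/2 + Y)*(Y + q))
B = 16
(Q(H(-5, 2), 1) + B)*25 = ((1² + (7/2)*1 + 7*(2 - 5)/2 + 1*(2 - 5)) + 16)*25 = ((1 + 7/2 + (7/2)*(-3) + 1*(-3)) + 16)*25 = ((1 + 7/2 - 21/2 - 3) + 16)*25 = (-9 + 16)*25 = 7*25 = 175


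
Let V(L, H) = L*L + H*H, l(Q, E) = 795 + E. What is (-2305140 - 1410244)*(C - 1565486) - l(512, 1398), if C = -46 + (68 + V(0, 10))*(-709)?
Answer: 6259099361103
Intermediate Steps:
V(L, H) = H² + L² (V(L, H) = L² + H² = H² + L²)
C = -119158 (C = -46 + (68 + (10² + 0²))*(-709) = -46 + (68 + (100 + 0))*(-709) = -46 + (68 + 100)*(-709) = -46 + 168*(-709) = -46 - 119112 = -119158)
(-2305140 - 1410244)*(C - 1565486) - l(512, 1398) = (-2305140 - 1410244)*(-119158 - 1565486) - (795 + 1398) = -3715384*(-1684644) - 1*2193 = 6259099363296 - 2193 = 6259099361103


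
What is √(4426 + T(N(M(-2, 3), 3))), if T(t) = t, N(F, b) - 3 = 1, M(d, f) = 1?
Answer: √4430 ≈ 66.558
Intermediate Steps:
N(F, b) = 4 (N(F, b) = 3 + 1 = 4)
√(4426 + T(N(M(-2, 3), 3))) = √(4426 + 4) = √4430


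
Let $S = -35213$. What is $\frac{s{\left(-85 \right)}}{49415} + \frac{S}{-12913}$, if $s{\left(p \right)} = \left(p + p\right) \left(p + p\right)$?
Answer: $\frac{422647219}{127619179} \approx 3.3118$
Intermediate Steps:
$s{\left(p \right)} = 4 p^{2}$ ($s{\left(p \right)} = 2 p 2 p = 4 p^{2}$)
$\frac{s{\left(-85 \right)}}{49415} + \frac{S}{-12913} = \frac{4 \left(-85\right)^{2}}{49415} - \frac{35213}{-12913} = 4 \cdot 7225 \cdot \frac{1}{49415} - - \frac{35213}{12913} = 28900 \cdot \frac{1}{49415} + \frac{35213}{12913} = \frac{5780}{9883} + \frac{35213}{12913} = \frac{422647219}{127619179}$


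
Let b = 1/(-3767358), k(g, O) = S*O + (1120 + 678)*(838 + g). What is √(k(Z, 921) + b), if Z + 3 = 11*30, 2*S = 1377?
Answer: √9682378966669575579/1883679 ≈ 1651.9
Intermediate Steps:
S = 1377/2 (S = (½)*1377 = 1377/2 ≈ 688.50)
Z = 327 (Z = -3 + 11*30 = -3 + 330 = 327)
k(g, O) = 1506724 + 1798*g + 1377*O/2 (k(g, O) = 1377*O/2 + (1120 + 678)*(838 + g) = 1377*O/2 + 1798*(838 + g) = 1377*O/2 + (1506724 + 1798*g) = 1506724 + 1798*g + 1377*O/2)
b = -1/3767358 ≈ -2.6544e-7
√(k(Z, 921) + b) = √((1506724 + 1798*327 + (1377/2)*921) - 1/3767358) = √((1506724 + 587946 + 1268217/2) - 1/3767358) = √(5457557/2 - 1/3767358) = √(5140142756101/1883679) = √9682378966669575579/1883679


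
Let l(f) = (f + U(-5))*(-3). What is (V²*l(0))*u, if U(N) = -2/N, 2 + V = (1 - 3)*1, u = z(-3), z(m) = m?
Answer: 288/5 ≈ 57.600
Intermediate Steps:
u = -3
V = -4 (V = -2 + (1 - 3)*1 = -2 - 2*1 = -2 - 2 = -4)
l(f) = -6/5 - 3*f (l(f) = (f - 2/(-5))*(-3) = (f - 2*(-⅕))*(-3) = (f + ⅖)*(-3) = (⅖ + f)*(-3) = -6/5 - 3*f)
(V²*l(0))*u = ((-4)²*(-6/5 - 3*0))*(-3) = (16*(-6/5 + 0))*(-3) = (16*(-6/5))*(-3) = -96/5*(-3) = 288/5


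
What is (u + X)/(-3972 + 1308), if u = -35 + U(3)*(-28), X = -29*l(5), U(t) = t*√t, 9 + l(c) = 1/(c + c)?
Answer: -2231/26640 + 7*√3/222 ≈ -0.029132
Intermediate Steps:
l(c) = -9 + 1/(2*c) (l(c) = -9 + 1/(c + c) = -9 + 1/(2*c))
U(t) = t^(3/2)
X = 2581/10 (X = -29*(-9 + (½)/5) = -29*(-9 + (½)*(⅕)) = -29*(-9 + ⅒) = -29*(-89/10) = 2581/10 ≈ 258.10)
u = -35 - 84*√3 (u = -35 + 3^(3/2)*(-28) = -35 + (3*√3)*(-28) = -35 - 84*√3 ≈ -180.49)
(u + X)/(-3972 + 1308) = ((-35 - 84*√3) + 2581/10)/(-3972 + 1308) = (2231/10 - 84*√3)/(-2664) = (2231/10 - 84*√3)*(-1/2664) = -2231/26640 + 7*√3/222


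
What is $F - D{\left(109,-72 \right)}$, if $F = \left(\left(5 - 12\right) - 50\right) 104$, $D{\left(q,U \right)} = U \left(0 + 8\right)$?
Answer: $-5352$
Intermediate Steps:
$D{\left(q,U \right)} = 8 U$ ($D{\left(q,U \right)} = U 8 = 8 U$)
$F = -5928$ ($F = \left(\left(5 - 12\right) - 50\right) 104 = \left(-7 - 50\right) 104 = \left(-57\right) 104 = -5928$)
$F - D{\left(109,-72 \right)} = -5928 - 8 \left(-72\right) = -5928 - -576 = -5928 + 576 = -5352$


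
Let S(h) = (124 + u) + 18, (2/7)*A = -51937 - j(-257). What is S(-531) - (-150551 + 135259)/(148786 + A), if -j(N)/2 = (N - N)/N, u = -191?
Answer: -3263947/65987 ≈ -49.464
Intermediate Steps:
j(N) = 0 (j(N) = -2*(N - N)/N = -0/N = -2*0 = 0)
A = -363559/2 (A = 7*(-51937 - 1*0)/2 = 7*(-51937 + 0)/2 = (7/2)*(-51937) = -363559/2 ≈ -1.8178e+5)
S(h) = -49 (S(h) = (124 - 191) + 18 = -67 + 18 = -49)
S(-531) - (-150551 + 135259)/(148786 + A) = -49 - (-150551 + 135259)/(148786 - 363559/2) = -49 - (-15292)/(-65987/2) = -49 - (-15292)*(-2)/65987 = -49 - 1*30584/65987 = -49 - 30584/65987 = -3263947/65987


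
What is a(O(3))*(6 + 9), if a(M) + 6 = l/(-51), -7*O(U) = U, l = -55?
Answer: -1255/17 ≈ -73.823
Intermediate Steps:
O(U) = -U/7
a(M) = -251/51 (a(M) = -6 - 55/(-51) = -6 - 55*(-1/51) = -6 + 55/51 = -251/51)
a(O(3))*(6 + 9) = -251*(6 + 9)/51 = -251/51*15 = -1255/17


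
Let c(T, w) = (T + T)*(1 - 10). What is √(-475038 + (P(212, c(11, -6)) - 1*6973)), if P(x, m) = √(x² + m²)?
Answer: √(-482011 + 2*√21037) ≈ 694.06*I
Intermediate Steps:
c(T, w) = -18*T (c(T, w) = (2*T)*(-9) = -18*T)
P(x, m) = √(m² + x²)
√(-475038 + (P(212, c(11, -6)) - 1*6973)) = √(-475038 + (√((-18*11)² + 212²) - 1*6973)) = √(-475038 + (√((-198)² + 44944) - 6973)) = √(-475038 + (√(39204 + 44944) - 6973)) = √(-475038 + (√84148 - 6973)) = √(-475038 + (2*√21037 - 6973)) = √(-475038 + (-6973 + 2*√21037)) = √(-482011 + 2*√21037)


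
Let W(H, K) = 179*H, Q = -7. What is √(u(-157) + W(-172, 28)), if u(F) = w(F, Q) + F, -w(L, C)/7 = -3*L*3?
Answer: 2*I*√10209 ≈ 202.08*I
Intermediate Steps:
w(L, C) = 63*L (w(L, C) = -7*(-3*L)*3 = -(-63)*L = 63*L)
u(F) = 64*F (u(F) = 63*F + F = 64*F)
√(u(-157) + W(-172, 28)) = √(64*(-157) + 179*(-172)) = √(-10048 - 30788) = √(-40836) = 2*I*√10209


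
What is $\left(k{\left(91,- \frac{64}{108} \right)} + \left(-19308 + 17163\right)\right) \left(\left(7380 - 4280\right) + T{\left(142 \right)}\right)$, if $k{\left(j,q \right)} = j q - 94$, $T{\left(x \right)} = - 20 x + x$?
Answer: $- \frac{8295806}{9} \approx -9.2176 \cdot 10^{5}$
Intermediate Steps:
$T{\left(x \right)} = - 19 x$
$k{\left(j,q \right)} = -94 + j q$
$\left(k{\left(91,- \frac{64}{108} \right)} + \left(-19308 + 17163\right)\right) \left(\left(7380 - 4280\right) + T{\left(142 \right)}\right) = \left(\left(-94 + 91 \left(- \frac{64}{108}\right)\right) + \left(-19308 + 17163\right)\right) \left(\left(7380 - 4280\right) - 2698\right) = \left(\left(-94 + 91 \left(\left(-64\right) \frac{1}{108}\right)\right) - 2145\right) \left(3100 - 2698\right) = \left(\left(-94 + 91 \left(- \frac{16}{27}\right)\right) - 2145\right) 402 = \left(\left(-94 - \frac{1456}{27}\right) - 2145\right) 402 = \left(- \frac{3994}{27} - 2145\right) 402 = \left(- \frac{61909}{27}\right) 402 = - \frac{8295806}{9}$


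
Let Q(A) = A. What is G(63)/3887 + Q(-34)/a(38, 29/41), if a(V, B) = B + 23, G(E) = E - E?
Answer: -697/486 ≈ -1.4342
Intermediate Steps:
G(E) = 0
a(V, B) = 23 + B
G(63)/3887 + Q(-34)/a(38, 29/41) = 0/3887 - 34/(23 + 29/41) = 0*(1/3887) - 34/(23 + 29*(1/41)) = 0 - 34/(23 + 29/41) = 0 - 34/972/41 = 0 - 34*41/972 = 0 - 697/486 = -697/486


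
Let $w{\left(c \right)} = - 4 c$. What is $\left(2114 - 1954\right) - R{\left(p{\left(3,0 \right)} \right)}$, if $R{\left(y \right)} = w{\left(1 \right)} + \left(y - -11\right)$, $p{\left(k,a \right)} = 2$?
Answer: $151$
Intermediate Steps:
$R{\left(y \right)} = 7 + y$ ($R{\left(y \right)} = \left(-4\right) 1 + \left(y - -11\right) = -4 + \left(y + 11\right) = -4 + \left(11 + y\right) = 7 + y$)
$\left(2114 - 1954\right) - R{\left(p{\left(3,0 \right)} \right)} = \left(2114 - 1954\right) - \left(7 + 2\right) = 160 - 9 = 151$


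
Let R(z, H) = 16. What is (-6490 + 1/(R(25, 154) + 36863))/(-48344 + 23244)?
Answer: 239344709/925662900 ≈ 0.25857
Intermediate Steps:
(-6490 + 1/(R(25, 154) + 36863))/(-48344 + 23244) = (-6490 + 1/(16 + 36863))/(-48344 + 23244) = (-6490 + 1/36879)/(-25100) = (-6490 + 1/36879)*(-1/25100) = -239344709/36879*(-1/25100) = 239344709/925662900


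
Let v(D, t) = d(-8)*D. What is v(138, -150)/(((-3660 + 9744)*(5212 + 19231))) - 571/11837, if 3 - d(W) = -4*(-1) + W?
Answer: -14150444585/293382436074 ≈ -0.048232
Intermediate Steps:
d(W) = -1 - W (d(W) = 3 - (-4*(-1) + W) = 3 - (4 + W) = 3 + (-4 - W) = -1 - W)
v(D, t) = 7*D (v(D, t) = (-1 - 1*(-8))*D = (-1 + 8)*D = 7*D)
v(138, -150)/(((-3660 + 9744)*(5212 + 19231))) - 571/11837 = (7*138)/(((-3660 + 9744)*(5212 + 19231))) - 571/11837 = 966/((6084*24443)) - 571*1/11837 = 966/148711212 - 571/11837 = 966*(1/148711212) - 571/11837 = 161/24785202 - 571/11837 = -14150444585/293382436074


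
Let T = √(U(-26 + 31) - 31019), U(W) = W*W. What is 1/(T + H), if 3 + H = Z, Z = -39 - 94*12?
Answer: -585/699947 - I*√30994/1399894 ≈ -0.00083578 - 0.00012576*I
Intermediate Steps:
Z = -1167 (Z = -39 - 1128 = -1167)
U(W) = W²
H = -1170 (H = -3 - 1167 = -1170)
T = I*√30994 (T = √((-26 + 31)² - 31019) = √(5² - 31019) = √(25 - 31019) = √(-30994) = I*√30994 ≈ 176.05*I)
1/(T + H) = 1/(I*√30994 - 1170) = 1/(-1170 + I*√30994)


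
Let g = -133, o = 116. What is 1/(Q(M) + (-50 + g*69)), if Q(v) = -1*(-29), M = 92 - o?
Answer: -1/9198 ≈ -0.00010872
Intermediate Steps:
M = -24 (M = 92 - 1*116 = 92 - 116 = -24)
Q(v) = 29
1/(Q(M) + (-50 + g*69)) = 1/(29 + (-50 - 133*69)) = 1/(29 + (-50 - 9177)) = 1/(29 - 9227) = 1/(-9198) = -1/9198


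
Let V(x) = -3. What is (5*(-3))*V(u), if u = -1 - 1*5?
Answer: 45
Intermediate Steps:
u = -6 (u = -1 - 5 = -6)
(5*(-3))*V(u) = (5*(-3))*(-3) = -15*(-3) = 45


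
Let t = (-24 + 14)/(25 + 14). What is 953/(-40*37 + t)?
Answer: -37167/57730 ≈ -0.64381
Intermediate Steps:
t = -10/39 ≈ -0.25641
953/(-40*37 + t) = 953/(-40*37 - 10/39) = 953/(-1480 - 10/39) = 953/(-57730/39) = 953*(-39/57730) = -37167/57730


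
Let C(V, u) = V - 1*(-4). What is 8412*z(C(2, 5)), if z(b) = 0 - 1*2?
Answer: -16824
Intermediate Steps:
C(V, u) = 4 + V (C(V, u) = V + 4 = 4 + V)
z(b) = -2 (z(b) = 0 - 2 = -2)
8412*z(C(2, 5)) = 8412*(-2) = -16824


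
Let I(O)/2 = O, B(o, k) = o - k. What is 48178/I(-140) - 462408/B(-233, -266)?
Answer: -21844019/1540 ≈ -14184.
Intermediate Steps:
I(O) = 2*O
48178/I(-140) - 462408/B(-233, -266) = 48178/((2*(-140))) - 462408/(-233 - 1*(-266)) = 48178/(-280) - 462408/(-233 + 266) = 48178*(-1/280) - 462408/33 = -24089/140 - 462408*1/33 = -24089/140 - 154136/11 = -21844019/1540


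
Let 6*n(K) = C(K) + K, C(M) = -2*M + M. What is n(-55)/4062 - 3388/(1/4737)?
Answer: -16048956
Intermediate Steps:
C(M) = -M
n(K) = 0 (n(K) = (-K + K)/6 = (1/6)*0 = 0)
n(-55)/4062 - 3388/(1/4737) = 0/4062 - 3388/(1/4737) = 0*(1/4062) - 3388/1/4737 = 0 - 3388*4737 = 0 - 16048956 = -16048956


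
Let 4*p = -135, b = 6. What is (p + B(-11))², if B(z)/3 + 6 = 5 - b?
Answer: 47961/16 ≈ 2997.6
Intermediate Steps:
B(z) = -21 (B(z) = -18 + 3*(5 - 1*6) = -18 + 3*(5 - 6) = -18 + 3*(-1) = -18 - 3 = -21)
p = -135/4 (p = (¼)*(-135) = -135/4 ≈ -33.750)
(p + B(-11))² = (-135/4 - 21)² = (-219/4)² = 47961/16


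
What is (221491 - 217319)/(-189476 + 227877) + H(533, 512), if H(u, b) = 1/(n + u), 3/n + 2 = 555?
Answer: 1250941097/11318771552 ≈ 0.11052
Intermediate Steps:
n = 3/553 (n = 3/(-2 + 555) = 3/553 ≈ 0.0054250)
H(u, b) = 1/(3/553 + u)
(221491 - 217319)/(-189476 + 227877) + H(533, 512) = (221491 - 217319)/(-189476 + 227877) + 553/(3 + 553*533) = 4172/38401 + 553/(3 + 294749) = 4172*(1/38401) + 553/294752 = 4172/38401 + 553*(1/294752) = 4172/38401 + 553/294752 = 1250941097/11318771552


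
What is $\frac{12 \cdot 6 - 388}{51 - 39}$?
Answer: $- \frac{79}{3} \approx -26.333$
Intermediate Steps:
$\frac{12 \cdot 6 - 388}{51 - 39} = \frac{72 - 388}{12} = \left(-316\right) \frac{1}{12} = - \frac{79}{3}$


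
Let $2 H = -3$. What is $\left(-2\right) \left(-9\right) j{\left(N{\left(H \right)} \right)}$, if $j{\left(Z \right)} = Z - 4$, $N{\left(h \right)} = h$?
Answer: $-99$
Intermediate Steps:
$H = - \frac{3}{2}$ ($H = \frac{1}{2} \left(-3\right) = - \frac{3}{2} \approx -1.5$)
$j{\left(Z \right)} = -4 + Z$
$\left(-2\right) \left(-9\right) j{\left(N{\left(H \right)} \right)} = \left(-2\right) \left(-9\right) \left(-4 - \frac{3}{2}\right) = 18 \left(- \frac{11}{2}\right) = -99$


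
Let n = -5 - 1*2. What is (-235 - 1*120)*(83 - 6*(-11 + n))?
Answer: -67805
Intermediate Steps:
n = -7 (n = -5 - 2 = -7)
(-235 - 1*120)*(83 - 6*(-11 + n)) = (-235 - 1*120)*(83 - 6*(-11 - 7)) = (-235 - 120)*(83 - 6*(-18)) = -355*(83 + 108) = -355*191 = -67805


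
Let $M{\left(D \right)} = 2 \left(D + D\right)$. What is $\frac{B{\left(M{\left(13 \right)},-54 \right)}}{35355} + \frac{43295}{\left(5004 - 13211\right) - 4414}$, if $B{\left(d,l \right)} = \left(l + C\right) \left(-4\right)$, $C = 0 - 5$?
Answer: $- \frac{24249463}{7082785} \approx -3.4237$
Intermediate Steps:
$C = -5$ ($C = 0 - 5 = -5$)
$M{\left(D \right)} = 4 D$ ($M{\left(D \right)} = 2 \cdot 2 D = 4 D$)
$B{\left(d,l \right)} = 20 - 4 l$ ($B{\left(d,l \right)} = \left(l - 5\right) \left(-4\right) = \left(-5 + l\right) \left(-4\right) = 20 - 4 l$)
$\frac{B{\left(M{\left(13 \right)},-54 \right)}}{35355} + \frac{43295}{\left(5004 - 13211\right) - 4414} = \frac{20 - -216}{35355} + \frac{43295}{\left(5004 - 13211\right) - 4414} = \left(20 + 216\right) \frac{1}{35355} + \frac{43295}{\left(5004 - 13211\right) - 4414} = 236 \cdot \frac{1}{35355} + \frac{43295}{\left(5004 - 13211\right) - 4414} = \frac{236}{35355} + \frac{43295}{-8207 - 4414} = \frac{236}{35355} + \frac{43295}{-12621} = \frac{236}{35355} + 43295 \left(- \frac{1}{12621}\right) = \frac{236}{35355} - \frac{6185}{1803} = - \frac{24249463}{7082785}$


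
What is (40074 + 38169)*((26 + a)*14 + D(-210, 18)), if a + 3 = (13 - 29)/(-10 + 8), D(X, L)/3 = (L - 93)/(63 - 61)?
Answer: 50310249/2 ≈ 2.5155e+7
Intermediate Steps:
D(X, L) = -279/2 + 3*L/2 (D(X, L) = 3*((L - 93)/(63 - 61)) = 3*((-93 + L)/2) = 3*((-93 + L)*(½)) = 3*(-93/2 + L/2) = -279/2 + 3*L/2)
a = 5 (a = -3 + (13 - 29)/(-10 + 8) = -3 - 16/(-2) = -3 - 16*(-½) = -3 + 8 = 5)
(40074 + 38169)*((26 + a)*14 + D(-210, 18)) = (40074 + 38169)*((26 + 5)*14 + (-279/2 + (3/2)*18)) = 78243*(31*14 + (-279/2 + 27)) = 78243*(434 - 225/2) = 78243*(643/2) = 50310249/2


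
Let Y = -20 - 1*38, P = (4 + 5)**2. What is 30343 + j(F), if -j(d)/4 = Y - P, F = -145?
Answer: 30899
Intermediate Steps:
P = 81 (P = 9**2 = 81)
Y = -58 (Y = -20 - 38 = -58)
j(d) = 556 (j(d) = -4*(-58 - 1*81) = -4*(-58 - 81) = -4*(-139) = 556)
30343 + j(F) = 30343 + 556 = 30899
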